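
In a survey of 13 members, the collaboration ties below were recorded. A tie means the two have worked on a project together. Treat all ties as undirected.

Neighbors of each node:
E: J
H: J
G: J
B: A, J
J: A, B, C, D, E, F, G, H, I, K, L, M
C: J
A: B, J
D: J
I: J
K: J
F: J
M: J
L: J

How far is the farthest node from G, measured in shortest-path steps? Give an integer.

Distances from G: A:2, B:2, C:2, D:2, E:2, F:2, H:2, I:2, J:1, K:2, L:2, M:2.
The largest is 2 (to K, E, I, A, L, M, F, H, B, D, and C), so the eccentricity of G is 2.

2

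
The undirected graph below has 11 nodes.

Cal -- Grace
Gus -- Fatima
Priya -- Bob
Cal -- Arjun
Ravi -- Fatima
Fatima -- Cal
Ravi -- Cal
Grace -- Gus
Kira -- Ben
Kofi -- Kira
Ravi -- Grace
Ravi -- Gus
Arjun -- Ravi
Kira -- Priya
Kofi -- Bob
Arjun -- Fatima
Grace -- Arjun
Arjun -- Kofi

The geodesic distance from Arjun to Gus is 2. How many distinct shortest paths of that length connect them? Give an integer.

3

The shortest distance is 2. The length-2 paths are: Arjun–Grace–Gus; Arjun–Fatima–Gus; Arjun–Ravi–Gus.
That gives 3 distinct shortest paths.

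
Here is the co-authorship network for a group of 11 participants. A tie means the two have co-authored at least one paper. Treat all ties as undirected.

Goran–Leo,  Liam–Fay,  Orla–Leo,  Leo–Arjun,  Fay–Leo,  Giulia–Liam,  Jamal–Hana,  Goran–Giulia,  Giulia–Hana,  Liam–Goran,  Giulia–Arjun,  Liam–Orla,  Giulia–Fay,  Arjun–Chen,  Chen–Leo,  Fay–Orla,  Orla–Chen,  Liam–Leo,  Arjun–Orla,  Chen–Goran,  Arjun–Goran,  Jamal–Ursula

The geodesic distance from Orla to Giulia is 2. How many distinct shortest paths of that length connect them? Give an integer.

The shortest distance is 2. The length-2 paths are: Orla–Fay–Giulia; Orla–Arjun–Giulia; Orla–Liam–Giulia.
That gives 3 distinct shortest paths.

3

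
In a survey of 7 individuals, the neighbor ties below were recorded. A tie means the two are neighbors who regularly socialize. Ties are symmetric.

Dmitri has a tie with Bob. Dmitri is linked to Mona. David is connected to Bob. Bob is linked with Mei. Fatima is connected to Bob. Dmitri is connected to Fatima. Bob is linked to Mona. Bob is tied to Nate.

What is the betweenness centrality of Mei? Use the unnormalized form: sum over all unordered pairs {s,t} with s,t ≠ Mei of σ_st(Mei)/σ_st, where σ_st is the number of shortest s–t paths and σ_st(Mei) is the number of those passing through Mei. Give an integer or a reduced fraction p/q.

0

No shortest path between any pair of other nodes passes through Mei.
Summing the contributions gives betweenness(Mei) = 0.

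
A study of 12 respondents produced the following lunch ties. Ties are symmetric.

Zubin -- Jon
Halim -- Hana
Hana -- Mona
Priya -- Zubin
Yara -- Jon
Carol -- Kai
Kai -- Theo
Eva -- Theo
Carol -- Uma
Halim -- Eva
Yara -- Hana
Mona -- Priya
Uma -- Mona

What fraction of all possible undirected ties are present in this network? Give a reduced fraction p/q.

There are 13 edges and 12 nodes, so the maximum possible is C(12,2) = 66.
Density = 13/66.

13/66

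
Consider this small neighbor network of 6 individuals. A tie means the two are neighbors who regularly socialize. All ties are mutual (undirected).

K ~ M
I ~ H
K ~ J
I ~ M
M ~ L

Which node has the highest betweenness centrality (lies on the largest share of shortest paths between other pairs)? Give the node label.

M

Unnormalized betweenness of each node: H:0, I:4, J:0, K:4, L:0, M:8.
M has the largest value, 8, making it the main broker — the node through which the most shortest paths run.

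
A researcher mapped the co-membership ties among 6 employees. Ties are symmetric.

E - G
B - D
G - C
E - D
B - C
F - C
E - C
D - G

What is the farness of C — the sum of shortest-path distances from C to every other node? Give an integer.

6

Distances from C: B:1, D:2, E:1, F:1, G:1.
Sum = 1 + 2 + 1 + 1 + 1 = 6.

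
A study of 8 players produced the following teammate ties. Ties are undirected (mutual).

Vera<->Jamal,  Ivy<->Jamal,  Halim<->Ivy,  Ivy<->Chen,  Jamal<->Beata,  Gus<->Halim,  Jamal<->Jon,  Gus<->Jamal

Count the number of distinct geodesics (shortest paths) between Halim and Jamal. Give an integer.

2

The shortest distance is 2. The length-2 paths are: Halim–Ivy–Jamal; Halim–Gus–Jamal.
That gives 2 distinct shortest paths.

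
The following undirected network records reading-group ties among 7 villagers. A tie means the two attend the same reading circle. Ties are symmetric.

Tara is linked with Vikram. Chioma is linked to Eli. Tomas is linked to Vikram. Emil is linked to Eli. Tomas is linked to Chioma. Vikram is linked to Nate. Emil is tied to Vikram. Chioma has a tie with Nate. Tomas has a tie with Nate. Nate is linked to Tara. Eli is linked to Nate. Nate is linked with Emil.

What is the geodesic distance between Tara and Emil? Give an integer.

One shortest route is Tara – Nate – Emil, which uses 2 edges, and Tara and Emil are not directly tied, so nothing shorter exists. So d(Tara,Emil) = 2.

2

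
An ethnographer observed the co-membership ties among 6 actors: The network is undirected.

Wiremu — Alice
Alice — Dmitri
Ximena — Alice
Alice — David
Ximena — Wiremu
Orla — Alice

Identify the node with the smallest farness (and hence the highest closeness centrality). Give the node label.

Alice

Farness (sum of distances to all others) for each node — Alice:5, David:9, Dmitri:9, Orla:9, Wiremu:8, Ximena:8.
The smallest farness is 5, for Alice, so Alice has the highest closeness.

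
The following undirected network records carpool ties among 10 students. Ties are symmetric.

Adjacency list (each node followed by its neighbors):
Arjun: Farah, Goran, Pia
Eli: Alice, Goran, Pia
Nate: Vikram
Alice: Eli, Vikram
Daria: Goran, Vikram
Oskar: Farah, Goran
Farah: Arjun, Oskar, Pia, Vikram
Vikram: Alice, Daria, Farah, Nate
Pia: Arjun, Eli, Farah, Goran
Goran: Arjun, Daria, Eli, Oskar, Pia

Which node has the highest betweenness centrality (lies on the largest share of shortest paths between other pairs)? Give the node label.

Vikram

Unnormalized betweenness of each node: Alice:2, Arjun:1/3, Daria:2, Eli:19/6, Farah:47/6, Goran:22/3, Nate:0, Oskar:1/3, Pia:13/6, Vikram:71/6.
Vikram has the largest value, 71/6, making it the main broker — the node through which the most shortest paths run.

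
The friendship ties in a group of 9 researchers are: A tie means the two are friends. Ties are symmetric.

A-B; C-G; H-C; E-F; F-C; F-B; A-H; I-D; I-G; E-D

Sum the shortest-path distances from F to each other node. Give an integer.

14

Distances from F: A:2, B:1, C:1, D:2, E:1, G:2, H:2, I:3.
Sum = 2 + 1 + 1 + 2 + 1 + 2 + 2 + 3 = 14.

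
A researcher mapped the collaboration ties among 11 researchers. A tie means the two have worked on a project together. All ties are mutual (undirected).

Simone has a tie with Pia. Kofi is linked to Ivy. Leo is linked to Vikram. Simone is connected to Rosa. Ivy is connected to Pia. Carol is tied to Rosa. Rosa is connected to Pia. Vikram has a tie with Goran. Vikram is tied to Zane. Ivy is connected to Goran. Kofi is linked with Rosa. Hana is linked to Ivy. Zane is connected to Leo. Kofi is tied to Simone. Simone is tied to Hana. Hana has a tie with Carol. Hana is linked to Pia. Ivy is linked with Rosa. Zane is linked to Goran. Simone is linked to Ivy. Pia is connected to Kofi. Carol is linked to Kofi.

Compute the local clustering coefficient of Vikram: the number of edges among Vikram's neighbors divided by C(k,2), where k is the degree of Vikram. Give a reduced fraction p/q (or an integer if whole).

Vikram's neighbors: Goran, Leo, and Zane (k = 3).
Possible neighbor pairs: C(3,2) = 3. Edges among them: Goran–Zane, Leo–Zane → e = 2.
Clustering(Vikram) = 2/3.

2/3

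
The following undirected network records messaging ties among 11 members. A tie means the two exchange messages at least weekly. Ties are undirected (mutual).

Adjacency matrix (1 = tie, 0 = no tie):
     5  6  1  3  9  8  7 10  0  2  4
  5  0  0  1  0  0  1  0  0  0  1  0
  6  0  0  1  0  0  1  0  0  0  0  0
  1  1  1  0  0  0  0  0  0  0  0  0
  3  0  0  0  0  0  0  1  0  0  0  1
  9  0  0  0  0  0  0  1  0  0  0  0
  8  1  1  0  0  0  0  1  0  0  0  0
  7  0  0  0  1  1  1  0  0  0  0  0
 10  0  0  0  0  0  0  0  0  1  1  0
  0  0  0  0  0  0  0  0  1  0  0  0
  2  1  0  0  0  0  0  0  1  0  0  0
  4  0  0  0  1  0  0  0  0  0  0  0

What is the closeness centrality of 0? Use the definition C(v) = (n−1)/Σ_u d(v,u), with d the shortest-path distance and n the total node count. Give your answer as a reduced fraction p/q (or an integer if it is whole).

Distances from 0: 1:4, 2:2, 3:6, 4:7, 5:3, 6:5, 7:5, 8:4, 9:6, 10:1. Sum = 43.
n = 11, so closeness = 10/43.

10/43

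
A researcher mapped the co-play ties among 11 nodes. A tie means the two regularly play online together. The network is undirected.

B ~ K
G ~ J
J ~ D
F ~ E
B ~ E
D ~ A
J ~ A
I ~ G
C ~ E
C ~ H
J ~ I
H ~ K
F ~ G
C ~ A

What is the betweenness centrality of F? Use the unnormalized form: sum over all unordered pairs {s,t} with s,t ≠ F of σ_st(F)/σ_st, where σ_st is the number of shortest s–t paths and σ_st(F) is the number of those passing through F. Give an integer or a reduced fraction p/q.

Pairs whose geodesics pass through F — I–E: 1; I–B: 1; I–K: 1/2; G–E: 1; G–B: 1; G–K: 1; G–H: 1/2; G–C: 1/2; E–J: 1/2; B–J: 1/2.
All other pairs contribute 0.
Summing the contributions gives betweenness(F) = 15/2.

15/2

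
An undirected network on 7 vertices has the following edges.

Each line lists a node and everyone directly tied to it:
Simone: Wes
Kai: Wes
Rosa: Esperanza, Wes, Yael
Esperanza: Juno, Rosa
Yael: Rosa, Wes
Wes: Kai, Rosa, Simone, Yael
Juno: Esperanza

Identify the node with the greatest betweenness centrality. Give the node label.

Unnormalized betweenness of each node: Esperanza:5, Juno:0, Kai:0, Rosa:8, Simone:0, Wes:9, Yael:0.
Wes has the largest value, 9, making it the main broker — the node through which the most shortest paths run.

Wes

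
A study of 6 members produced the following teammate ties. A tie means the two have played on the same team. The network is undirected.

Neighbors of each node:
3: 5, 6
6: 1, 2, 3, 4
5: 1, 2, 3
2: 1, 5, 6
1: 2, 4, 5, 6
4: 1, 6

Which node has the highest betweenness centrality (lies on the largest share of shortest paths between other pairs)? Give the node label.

Unnormalized betweenness of each node: 1:11/6, 2:1/3, 3:1/3, 4:0, 5:1, 6:5/2.
6 has the largest value, 5/2, making it the main broker — the node through which the most shortest paths run.

6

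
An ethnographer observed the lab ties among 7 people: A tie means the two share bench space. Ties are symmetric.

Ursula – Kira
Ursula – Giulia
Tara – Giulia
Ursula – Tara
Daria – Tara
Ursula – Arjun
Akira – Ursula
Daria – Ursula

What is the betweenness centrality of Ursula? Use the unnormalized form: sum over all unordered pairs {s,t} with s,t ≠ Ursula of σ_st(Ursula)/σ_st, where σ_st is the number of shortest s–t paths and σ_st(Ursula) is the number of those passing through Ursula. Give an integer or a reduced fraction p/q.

Pairs whose geodesics pass through Ursula — Arjun–Giulia: 1; Arjun–Akira: 1; Arjun–Tara: 1; Arjun–Daria: 1; Arjun–Kira: 1; Giulia–Akira: 1; Giulia–Daria: 1/2; Giulia–Kira: 1; Akira–Tara: 1; Akira–Daria: 1; Akira–Kira: 1; Tara–Kira: 1; Daria–Kira: 1.
All other pairs contribute 0.
Summing the contributions gives betweenness(Ursula) = 25/2.

25/2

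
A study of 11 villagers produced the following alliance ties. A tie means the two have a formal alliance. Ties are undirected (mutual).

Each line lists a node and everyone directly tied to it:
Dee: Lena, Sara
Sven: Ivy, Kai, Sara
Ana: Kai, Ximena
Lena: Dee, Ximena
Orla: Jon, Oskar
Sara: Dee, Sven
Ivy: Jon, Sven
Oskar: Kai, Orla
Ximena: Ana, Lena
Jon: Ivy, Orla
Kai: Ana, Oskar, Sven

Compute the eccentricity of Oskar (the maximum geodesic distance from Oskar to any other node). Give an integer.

4

Distances from Oskar: Ana:2, Dee:4, Ivy:3, Jon:2, Kai:1, Lena:4, Orla:1, Sara:3, Sven:2, Ximena:3.
The largest is 4 (to Dee and Lena), so the eccentricity of Oskar is 4.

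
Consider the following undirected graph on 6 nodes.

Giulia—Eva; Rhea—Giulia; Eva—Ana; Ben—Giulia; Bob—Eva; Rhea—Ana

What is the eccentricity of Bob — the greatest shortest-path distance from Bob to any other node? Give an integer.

Distances from Bob: Ana:2, Ben:3, Eva:1, Giulia:2, Rhea:3.
The largest is 3 (to Rhea and Ben), so the eccentricity of Bob is 3.

3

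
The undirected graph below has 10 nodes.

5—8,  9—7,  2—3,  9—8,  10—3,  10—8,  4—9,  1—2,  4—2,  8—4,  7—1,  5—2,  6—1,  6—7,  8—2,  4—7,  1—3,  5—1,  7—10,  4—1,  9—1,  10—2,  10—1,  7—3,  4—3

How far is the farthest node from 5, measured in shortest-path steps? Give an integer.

2

Distances from 5: 1:1, 2:1, 3:2, 4:2, 6:2, 7:2, 8:1, 9:2, 10:2.
The largest is 2 (to 4, 3, 10, 9, 6, and 7), so the eccentricity of 5 is 2.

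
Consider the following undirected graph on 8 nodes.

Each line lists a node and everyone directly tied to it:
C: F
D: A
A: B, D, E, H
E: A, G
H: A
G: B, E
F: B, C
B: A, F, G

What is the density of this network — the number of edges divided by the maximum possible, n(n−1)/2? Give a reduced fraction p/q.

There are 8 edges and 8 nodes, so the maximum possible is C(8,2) = 28.
Density = 8/28 = 2/7.

2/7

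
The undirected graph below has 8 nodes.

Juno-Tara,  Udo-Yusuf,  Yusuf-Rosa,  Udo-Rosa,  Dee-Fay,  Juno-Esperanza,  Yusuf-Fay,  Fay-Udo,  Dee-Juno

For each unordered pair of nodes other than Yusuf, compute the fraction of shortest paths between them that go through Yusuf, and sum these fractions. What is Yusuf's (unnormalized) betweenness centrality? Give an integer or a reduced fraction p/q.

Pairs whose geodesics pass through Yusuf — Rosa–Fay: 1/2; Rosa–Juno: 1/2; Rosa–Dee: 1/2; Rosa–Esperanza: 1/2; Rosa–Tara: 1/2.
All other pairs contribute 0.
Summing the contributions gives betweenness(Yusuf) = 5/2.

5/2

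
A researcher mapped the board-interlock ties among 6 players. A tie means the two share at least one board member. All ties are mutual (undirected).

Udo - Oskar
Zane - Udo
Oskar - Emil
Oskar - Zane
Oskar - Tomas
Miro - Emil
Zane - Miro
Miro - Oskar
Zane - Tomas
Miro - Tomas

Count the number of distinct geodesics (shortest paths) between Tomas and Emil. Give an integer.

2

The shortest distance is 2. The length-2 paths are: Tomas–Miro–Emil; Tomas–Oskar–Emil.
That gives 2 distinct shortest paths.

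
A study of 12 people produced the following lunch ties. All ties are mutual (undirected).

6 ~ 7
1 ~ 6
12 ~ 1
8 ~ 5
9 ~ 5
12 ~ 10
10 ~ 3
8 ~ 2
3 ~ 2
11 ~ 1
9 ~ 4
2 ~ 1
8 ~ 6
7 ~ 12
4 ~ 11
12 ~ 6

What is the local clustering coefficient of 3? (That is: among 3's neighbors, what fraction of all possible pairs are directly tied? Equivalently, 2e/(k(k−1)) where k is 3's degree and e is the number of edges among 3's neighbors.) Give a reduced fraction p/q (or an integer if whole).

0

3's neighbors: 2 and 10 (k = 2).
Possible neighbor pairs: C(2,2) = 1. Edges among them: none → e = 0.
Clustering(3) = 0/1.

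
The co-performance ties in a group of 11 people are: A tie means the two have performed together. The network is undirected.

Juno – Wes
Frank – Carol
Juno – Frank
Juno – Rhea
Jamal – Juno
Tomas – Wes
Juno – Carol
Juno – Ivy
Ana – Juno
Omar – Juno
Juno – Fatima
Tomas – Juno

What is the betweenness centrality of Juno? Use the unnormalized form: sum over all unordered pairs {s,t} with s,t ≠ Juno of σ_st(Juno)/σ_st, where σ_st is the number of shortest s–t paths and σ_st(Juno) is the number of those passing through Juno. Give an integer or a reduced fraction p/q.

43

Pairs whose geodesics pass through Juno — Rhea–Ivy: 1; Rhea–Wes: 1; Rhea–Omar: 1; Rhea–Frank: 1; Rhea–Tomas: 1; Rhea–Carol: 1; Rhea–Fatima: 1; Rhea–Ana: 1; Rhea–Jamal: 1; Ivy–Wes: 1; Ivy–Omar: 1; Ivy–Frank: 1; Ivy–Tomas: 1; Ivy–Carol: 1 … (+29 more pairs).
All other pairs contribute 0.
Summing the contributions gives betweenness(Juno) = 43.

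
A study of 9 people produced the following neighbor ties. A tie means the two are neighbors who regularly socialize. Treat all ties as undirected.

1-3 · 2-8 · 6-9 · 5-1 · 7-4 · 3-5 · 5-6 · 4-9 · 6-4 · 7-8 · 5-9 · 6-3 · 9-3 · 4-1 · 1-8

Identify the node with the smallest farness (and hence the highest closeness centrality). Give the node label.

1

Farness (sum of distances to all others) for each node — 1:12, 2:22, 3:14, 4:13, 5:14, 6:15, 7:16, 8:15, 9:15.
The smallest farness is 12, for 1, so 1 has the highest closeness.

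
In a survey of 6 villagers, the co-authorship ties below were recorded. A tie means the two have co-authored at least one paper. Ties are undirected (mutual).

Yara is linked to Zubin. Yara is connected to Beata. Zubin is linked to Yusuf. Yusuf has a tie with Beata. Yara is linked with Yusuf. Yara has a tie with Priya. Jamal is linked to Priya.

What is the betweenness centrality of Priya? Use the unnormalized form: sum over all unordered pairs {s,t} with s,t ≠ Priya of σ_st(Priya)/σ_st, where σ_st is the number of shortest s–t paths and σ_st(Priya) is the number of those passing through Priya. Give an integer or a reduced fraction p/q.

Pairs whose geodesics pass through Priya — Jamal–Zubin: 1; Jamal–Yusuf: 1; Jamal–Beata: 1; Jamal–Yara: 1.
All other pairs contribute 0.
Summing the contributions gives betweenness(Priya) = 4.

4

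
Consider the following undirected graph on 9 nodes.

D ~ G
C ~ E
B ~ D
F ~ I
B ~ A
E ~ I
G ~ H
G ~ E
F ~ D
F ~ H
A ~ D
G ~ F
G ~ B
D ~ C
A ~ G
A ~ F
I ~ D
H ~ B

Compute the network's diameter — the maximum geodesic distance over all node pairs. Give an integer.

3

Eccentricity of each node (its greatest distance to any other): A:2, B:2, C:3, D:2, E:2, F:2, G:2, H:3, I:2.
The maximum eccentricity is 3, realized for instance by the pair C–H via C – D – B – H. So the diameter is 3.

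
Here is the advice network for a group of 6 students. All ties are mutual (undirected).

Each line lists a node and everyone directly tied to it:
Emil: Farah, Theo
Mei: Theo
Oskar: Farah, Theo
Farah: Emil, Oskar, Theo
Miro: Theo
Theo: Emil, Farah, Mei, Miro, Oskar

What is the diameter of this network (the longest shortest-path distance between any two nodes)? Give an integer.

Eccentricity of each node (its greatest distance to any other): Emil:2, Farah:2, Mei:2, Miro:2, Oskar:2, Theo:1.
The maximum eccentricity is 2, realized for instance by the pair Oskar–Mei via Oskar – Theo – Mei. So the diameter is 2.

2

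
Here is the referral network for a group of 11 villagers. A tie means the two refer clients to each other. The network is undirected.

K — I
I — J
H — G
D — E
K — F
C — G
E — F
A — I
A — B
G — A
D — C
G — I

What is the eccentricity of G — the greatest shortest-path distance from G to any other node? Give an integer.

3

Distances from G: A:1, B:2, C:1, D:2, E:3, F:3, H:1, I:1, J:2, K:2.
The largest is 3 (to F and E), so the eccentricity of G is 3.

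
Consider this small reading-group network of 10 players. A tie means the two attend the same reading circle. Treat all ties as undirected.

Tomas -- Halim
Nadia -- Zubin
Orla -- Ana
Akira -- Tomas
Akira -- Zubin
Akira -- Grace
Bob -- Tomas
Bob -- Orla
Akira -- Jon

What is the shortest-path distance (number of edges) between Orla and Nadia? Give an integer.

One shortest route is Orla – Bob – Tomas – Akira – Zubin – Nadia, which uses 5 edges, and at distance 4 from Orla we only reach {Grace, Jon, Zubin}, which does not include Nadia. So d(Orla,Nadia) = 5.

5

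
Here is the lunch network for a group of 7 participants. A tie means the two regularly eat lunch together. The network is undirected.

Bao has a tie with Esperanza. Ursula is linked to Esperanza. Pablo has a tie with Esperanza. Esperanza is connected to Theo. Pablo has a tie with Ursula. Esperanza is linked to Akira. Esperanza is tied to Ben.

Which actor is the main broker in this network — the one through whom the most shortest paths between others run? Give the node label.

Unnormalized betweenness of each node: Akira:0, Bao:0, Ben:0, Esperanza:14, Pablo:0, Theo:0, Ursula:0.
Esperanza has the largest value, 14, making it the main broker — the node through which the most shortest paths run.

Esperanza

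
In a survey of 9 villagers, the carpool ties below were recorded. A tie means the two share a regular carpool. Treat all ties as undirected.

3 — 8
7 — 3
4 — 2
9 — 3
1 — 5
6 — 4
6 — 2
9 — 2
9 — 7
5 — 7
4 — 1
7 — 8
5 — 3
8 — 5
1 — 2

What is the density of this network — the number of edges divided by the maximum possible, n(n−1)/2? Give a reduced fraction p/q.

There are 15 edges and 9 nodes, so the maximum possible is C(9,2) = 36.
Density = 15/36 = 5/12.

5/12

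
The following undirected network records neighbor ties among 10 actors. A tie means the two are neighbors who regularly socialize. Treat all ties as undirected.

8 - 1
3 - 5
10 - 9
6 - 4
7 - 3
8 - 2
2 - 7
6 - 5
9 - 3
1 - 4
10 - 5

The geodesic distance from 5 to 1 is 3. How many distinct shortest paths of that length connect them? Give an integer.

1

The shortest distance is 3, and the only length-3 path is 5–6–4–1. So there is exactly 1 shortest path.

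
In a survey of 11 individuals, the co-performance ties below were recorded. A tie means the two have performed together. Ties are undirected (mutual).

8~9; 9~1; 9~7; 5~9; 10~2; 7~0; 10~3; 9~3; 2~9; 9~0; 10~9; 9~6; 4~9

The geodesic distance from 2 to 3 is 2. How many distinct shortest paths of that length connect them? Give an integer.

2

The shortest distance is 2. The length-2 paths are: 2–9–3; 2–10–3.
That gives 2 distinct shortest paths.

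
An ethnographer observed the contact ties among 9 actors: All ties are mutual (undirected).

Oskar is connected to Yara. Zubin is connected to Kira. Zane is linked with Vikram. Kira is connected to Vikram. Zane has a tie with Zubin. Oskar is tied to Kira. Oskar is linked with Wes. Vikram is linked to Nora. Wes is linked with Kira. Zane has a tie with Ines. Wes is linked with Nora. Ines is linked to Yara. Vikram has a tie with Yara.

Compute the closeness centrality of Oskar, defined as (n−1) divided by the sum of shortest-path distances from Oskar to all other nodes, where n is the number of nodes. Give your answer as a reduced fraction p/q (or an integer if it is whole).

Distances from Oskar: Ines:2, Kira:1, Nora:2, Vikram:2, Wes:1, Yara:1, Zane:3, Zubin:2. Sum = 14.
n = 9, so closeness = 8/14 = 4/7.

4/7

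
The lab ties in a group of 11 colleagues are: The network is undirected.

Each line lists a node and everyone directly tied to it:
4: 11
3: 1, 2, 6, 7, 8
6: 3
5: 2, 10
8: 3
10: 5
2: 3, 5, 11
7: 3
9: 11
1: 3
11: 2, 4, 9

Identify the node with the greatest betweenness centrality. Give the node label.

Unnormalized betweenness of each node: 1:0, 2:31, 3:30, 4:0, 5:9, 6:0, 7:0, 8:0, 9:0, 10:0, 11:17.
2 has the largest value, 31, making it the main broker — the node through which the most shortest paths run.

2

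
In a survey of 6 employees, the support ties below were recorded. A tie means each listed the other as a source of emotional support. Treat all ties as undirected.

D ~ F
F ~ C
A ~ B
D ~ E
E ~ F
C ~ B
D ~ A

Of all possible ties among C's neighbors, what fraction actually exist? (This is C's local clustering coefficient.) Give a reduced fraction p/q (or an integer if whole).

C's neighbors: B and F (k = 2).
Possible neighbor pairs: C(2,2) = 1. Edges among them: none → e = 0.
Clustering(C) = 0/1.

0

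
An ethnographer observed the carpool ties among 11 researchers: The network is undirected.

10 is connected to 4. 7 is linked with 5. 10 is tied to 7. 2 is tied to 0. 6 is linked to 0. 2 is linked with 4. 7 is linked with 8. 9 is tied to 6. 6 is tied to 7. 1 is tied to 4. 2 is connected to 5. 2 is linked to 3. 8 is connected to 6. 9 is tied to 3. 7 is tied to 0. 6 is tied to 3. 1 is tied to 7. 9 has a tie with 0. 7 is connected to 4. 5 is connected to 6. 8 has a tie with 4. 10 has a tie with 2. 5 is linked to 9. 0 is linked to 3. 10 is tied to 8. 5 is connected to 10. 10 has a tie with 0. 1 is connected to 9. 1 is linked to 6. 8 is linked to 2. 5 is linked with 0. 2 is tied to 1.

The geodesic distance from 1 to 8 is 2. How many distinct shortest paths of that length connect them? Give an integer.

The shortest distance is 2. The length-2 paths are: 1–2–8; 1–4–8; 1–6–8; 1–7–8.
That gives 4 distinct shortest paths.

4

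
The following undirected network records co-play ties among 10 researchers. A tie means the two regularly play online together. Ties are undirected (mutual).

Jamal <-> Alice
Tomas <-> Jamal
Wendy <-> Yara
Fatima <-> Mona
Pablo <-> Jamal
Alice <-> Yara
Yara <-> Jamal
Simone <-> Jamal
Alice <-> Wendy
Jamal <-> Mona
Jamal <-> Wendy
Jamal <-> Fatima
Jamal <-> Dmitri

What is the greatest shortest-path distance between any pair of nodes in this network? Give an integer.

Eccentricity of each node (its greatest distance to any other): Alice:2, Dmitri:2, Fatima:2, Jamal:1, Mona:2, Pablo:2, Simone:2, Tomas:2, Wendy:2, Yara:2.
The maximum eccentricity is 2, realized for instance by the pair Tomas–Fatima via Tomas – Jamal – Fatima. So the diameter is 2.

2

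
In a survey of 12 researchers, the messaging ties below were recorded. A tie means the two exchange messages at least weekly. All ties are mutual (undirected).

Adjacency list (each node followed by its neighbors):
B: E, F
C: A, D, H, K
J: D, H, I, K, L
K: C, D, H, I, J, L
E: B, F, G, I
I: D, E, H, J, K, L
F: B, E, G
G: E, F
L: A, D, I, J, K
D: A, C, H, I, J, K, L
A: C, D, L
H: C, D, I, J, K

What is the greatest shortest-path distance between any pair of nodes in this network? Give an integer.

Eccentricity of each node (its greatest distance to any other): A:4, B:4, C:4, D:3, E:3, F:4, G:4, H:3, I:2, J:3, K:3, L:3.
The maximum eccentricity is 4, realized for instance by the pair C–B via C – D – I – E – B. So the diameter is 4.

4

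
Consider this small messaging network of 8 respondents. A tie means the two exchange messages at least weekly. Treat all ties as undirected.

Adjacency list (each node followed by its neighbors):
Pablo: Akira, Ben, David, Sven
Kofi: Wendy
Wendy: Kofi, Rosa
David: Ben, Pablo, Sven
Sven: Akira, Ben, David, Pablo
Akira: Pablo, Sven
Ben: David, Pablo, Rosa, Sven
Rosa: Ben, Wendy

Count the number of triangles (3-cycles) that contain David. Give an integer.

David's neighbors: Ben, Pablo, and Sven.
Neighbor pairs that are themselves tied: David–Ben–Pablo; David–Ben–Sven; David–Pablo–Sven. Each forms one triangle with David, for 3 in total.

3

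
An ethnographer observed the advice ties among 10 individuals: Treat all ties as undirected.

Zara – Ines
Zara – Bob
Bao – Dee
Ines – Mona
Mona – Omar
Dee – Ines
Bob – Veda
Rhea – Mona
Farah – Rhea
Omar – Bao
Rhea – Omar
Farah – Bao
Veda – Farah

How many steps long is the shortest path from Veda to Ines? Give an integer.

3

One shortest route is Veda – Bob – Zara – Ines, which uses 3 edges, and at distance 2 from Veda we only reach {Bao, Rhea, Zara}, which does not include Ines. So d(Veda,Ines) = 3.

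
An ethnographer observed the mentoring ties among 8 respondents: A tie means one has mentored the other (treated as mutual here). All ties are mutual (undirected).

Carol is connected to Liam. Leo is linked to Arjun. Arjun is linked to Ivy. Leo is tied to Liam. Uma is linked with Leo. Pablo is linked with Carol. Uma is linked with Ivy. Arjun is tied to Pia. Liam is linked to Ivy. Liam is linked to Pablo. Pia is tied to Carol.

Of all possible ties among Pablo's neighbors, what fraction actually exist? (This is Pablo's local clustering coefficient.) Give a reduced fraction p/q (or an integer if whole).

Pablo's neighbors: Carol and Liam (k = 2).
Possible neighbor pairs: C(2,2) = 1. Edges among them: Carol–Liam → e = 1.
Clustering(Pablo) = 1/1.

1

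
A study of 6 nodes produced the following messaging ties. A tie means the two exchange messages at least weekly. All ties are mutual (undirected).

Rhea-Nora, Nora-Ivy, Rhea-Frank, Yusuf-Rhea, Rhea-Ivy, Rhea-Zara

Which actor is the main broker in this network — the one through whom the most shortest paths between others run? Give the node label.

Unnormalized betweenness of each node: Frank:0, Ivy:0, Nora:0, Rhea:9, Yusuf:0, Zara:0.
Rhea has the largest value, 9, making it the main broker — the node through which the most shortest paths run.

Rhea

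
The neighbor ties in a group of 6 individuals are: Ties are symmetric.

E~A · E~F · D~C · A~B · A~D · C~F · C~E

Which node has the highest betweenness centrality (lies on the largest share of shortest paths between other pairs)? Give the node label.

A

Unnormalized betweenness of each node: A:9/2, B:0, C:3/2, D:1, E:3, F:0.
A has the largest value, 9/2, making it the main broker — the node through which the most shortest paths run.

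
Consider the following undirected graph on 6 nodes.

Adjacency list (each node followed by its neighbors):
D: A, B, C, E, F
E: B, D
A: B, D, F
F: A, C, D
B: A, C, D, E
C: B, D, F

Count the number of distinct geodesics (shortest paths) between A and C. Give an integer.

3

The shortest distance is 2. The length-2 paths are: A–B–C; A–D–C; A–F–C.
That gives 3 distinct shortest paths.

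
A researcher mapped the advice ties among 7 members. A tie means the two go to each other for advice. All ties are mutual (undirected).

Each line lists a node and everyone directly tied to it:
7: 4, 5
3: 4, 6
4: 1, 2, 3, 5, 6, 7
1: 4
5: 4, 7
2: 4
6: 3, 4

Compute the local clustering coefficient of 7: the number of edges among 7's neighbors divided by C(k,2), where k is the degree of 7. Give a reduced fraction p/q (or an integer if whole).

1

7's neighbors: 4 and 5 (k = 2).
Possible neighbor pairs: C(2,2) = 1. Edges among them: 4–5 → e = 1.
Clustering(7) = 1/1.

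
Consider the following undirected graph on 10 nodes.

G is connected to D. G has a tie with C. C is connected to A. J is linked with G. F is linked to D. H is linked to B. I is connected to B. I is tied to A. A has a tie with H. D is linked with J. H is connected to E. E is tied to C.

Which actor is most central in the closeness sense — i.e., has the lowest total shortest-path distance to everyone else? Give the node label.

C

Farness (sum of distances to all others) for each node — A:19, B:29, C:17, D:24, E:21, F:32, G:19, H:23, I:25, J:25.
The smallest farness is 17, for C, so C has the highest closeness.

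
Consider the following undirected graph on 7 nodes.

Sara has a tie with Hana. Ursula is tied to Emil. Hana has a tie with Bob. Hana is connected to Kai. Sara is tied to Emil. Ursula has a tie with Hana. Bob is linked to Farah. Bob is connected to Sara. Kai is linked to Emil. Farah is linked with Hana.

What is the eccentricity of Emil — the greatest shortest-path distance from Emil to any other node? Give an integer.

Distances from Emil: Bob:2, Farah:3, Hana:2, Kai:1, Sara:1, Ursula:1.
The largest is 3 (to Farah), so the eccentricity of Emil is 3.

3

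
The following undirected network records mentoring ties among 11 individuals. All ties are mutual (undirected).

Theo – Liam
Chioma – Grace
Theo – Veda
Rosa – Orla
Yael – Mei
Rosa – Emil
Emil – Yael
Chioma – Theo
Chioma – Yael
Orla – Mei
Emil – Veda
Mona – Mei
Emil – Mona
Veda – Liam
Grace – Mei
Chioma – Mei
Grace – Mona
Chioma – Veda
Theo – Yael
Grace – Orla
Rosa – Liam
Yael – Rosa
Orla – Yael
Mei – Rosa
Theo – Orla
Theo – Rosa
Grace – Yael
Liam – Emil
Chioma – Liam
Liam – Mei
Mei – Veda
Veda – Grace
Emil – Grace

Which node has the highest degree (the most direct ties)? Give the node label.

Mei

Degrees — Chioma:6, Emil:6, Grace:7, Liam:6, Mei:8, Mona:3, Orla:5, Rosa:6, Theo:6, Veda:6, Yael:7.
The maximum is 8, attained only by Mei.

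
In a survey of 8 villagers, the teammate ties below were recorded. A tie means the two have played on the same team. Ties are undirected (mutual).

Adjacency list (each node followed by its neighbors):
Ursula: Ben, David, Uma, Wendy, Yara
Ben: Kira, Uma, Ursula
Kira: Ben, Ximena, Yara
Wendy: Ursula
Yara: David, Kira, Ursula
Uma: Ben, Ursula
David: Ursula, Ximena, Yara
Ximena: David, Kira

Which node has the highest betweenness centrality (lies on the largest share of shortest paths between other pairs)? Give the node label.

Ursula

Unnormalized betweenness of each node: Ben:5/2, David:3, Kira:5/2, Uma:0, Ursula:10, Wendy:0, Ximena:1/2, Yara:3/2.
Ursula has the largest value, 10, making it the main broker — the node through which the most shortest paths run.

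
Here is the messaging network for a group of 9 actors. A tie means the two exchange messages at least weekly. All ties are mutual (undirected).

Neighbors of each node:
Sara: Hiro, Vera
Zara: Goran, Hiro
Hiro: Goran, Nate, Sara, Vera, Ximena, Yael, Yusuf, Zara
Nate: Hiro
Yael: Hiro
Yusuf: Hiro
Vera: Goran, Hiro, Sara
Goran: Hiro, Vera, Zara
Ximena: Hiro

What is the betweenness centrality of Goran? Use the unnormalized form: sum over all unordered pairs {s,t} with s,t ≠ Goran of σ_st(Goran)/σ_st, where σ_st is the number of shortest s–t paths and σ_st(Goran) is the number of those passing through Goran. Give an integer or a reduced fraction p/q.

1/2

Pairs whose geodesics pass through Goran — Vera–Zara: 1/2.
All other pairs contribute 0.
Summing the contributions gives betweenness(Goran) = 1/2.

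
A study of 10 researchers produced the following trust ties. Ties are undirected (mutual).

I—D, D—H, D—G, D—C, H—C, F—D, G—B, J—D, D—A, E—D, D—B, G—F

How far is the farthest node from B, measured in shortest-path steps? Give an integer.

Distances from B: A:2, C:2, D:1, E:2, F:2, G:1, H:2, I:2, J:2.
The largest is 2 (to I, F, J, H, A, E, and C), so the eccentricity of B is 2.

2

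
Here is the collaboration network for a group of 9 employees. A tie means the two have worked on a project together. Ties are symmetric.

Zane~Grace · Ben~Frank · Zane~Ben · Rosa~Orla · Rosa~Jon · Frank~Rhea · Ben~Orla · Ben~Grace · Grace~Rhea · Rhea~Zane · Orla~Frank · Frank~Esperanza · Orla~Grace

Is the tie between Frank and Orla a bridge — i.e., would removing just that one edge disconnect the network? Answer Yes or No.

No

Even without that edge, Frank still reaches Orla via Frank – Ben – Orla, so the network stays connected. Not a bridge.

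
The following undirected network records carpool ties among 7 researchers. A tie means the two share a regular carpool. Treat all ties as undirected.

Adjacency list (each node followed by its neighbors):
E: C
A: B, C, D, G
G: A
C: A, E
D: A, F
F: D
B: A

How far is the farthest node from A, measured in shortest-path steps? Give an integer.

Distances from A: B:1, C:1, D:1, E:2, F:2, G:1.
The largest is 2 (to F and E), so the eccentricity of A is 2.

2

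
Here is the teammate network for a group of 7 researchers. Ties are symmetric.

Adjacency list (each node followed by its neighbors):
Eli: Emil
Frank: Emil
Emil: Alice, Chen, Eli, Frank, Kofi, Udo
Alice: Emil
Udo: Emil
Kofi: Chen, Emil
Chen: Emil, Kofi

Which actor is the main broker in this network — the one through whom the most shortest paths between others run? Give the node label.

Emil

Unnormalized betweenness of each node: Alice:0, Chen:0, Eli:0, Emil:14, Frank:0, Kofi:0, Udo:0.
Emil has the largest value, 14, making it the main broker — the node through which the most shortest paths run.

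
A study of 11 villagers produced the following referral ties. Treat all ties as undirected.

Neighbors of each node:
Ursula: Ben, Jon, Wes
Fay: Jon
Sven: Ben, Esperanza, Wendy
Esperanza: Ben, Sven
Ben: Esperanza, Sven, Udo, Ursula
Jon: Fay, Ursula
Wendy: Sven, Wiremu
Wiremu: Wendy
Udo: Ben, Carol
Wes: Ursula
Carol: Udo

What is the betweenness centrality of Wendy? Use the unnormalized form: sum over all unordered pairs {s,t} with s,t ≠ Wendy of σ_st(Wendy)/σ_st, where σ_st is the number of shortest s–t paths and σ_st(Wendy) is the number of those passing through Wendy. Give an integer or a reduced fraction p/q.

9

Pairs whose geodesics pass through Wendy — Ben–Wiremu: 1; Esperanza–Wiremu: 1; Sven–Wiremu: 1; Jon–Wiremu: 1; Carol–Wiremu: 1; Wiremu–Wes: 1; Wiremu–Ursula: 1; Wiremu–Udo: 1; Wiremu–Fay: 1.
All other pairs contribute 0.
Summing the contributions gives betweenness(Wendy) = 9.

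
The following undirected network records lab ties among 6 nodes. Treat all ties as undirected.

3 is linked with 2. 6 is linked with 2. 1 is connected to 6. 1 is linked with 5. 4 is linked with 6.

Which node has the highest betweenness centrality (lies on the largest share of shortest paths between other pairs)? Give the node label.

Unnormalized betweenness of each node: 1:4, 2:4, 3:0, 4:0, 5:0, 6:8.
6 has the largest value, 8, making it the main broker — the node through which the most shortest paths run.

6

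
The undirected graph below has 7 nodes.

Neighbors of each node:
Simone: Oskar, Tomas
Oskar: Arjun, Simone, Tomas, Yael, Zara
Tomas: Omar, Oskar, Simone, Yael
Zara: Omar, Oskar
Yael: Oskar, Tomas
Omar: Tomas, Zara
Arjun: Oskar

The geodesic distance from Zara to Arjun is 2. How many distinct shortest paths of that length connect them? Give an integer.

1

The shortest distance is 2, and the only length-2 path is Zara–Oskar–Arjun. So there is exactly 1 shortest path.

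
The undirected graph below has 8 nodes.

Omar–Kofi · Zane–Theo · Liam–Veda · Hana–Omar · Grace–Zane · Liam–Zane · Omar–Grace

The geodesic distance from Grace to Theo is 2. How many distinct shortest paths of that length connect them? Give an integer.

The shortest distance is 2, and the only length-2 path is Grace–Zane–Theo. So there is exactly 1 shortest path.

1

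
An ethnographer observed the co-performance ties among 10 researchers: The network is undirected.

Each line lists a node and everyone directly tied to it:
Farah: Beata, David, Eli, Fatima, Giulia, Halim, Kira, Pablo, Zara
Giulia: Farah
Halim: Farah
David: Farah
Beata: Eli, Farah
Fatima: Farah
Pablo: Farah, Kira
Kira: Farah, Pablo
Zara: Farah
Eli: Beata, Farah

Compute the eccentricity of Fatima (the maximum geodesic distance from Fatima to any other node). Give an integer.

Distances from Fatima: Beata:2, David:2, Eli:2, Farah:1, Giulia:2, Halim:2, Kira:2, Pablo:2, Zara:2.
The largest is 2 (to David, Zara, Giulia, Beata, Kira, Pablo, Halim, and Eli), so the eccentricity of Fatima is 2.

2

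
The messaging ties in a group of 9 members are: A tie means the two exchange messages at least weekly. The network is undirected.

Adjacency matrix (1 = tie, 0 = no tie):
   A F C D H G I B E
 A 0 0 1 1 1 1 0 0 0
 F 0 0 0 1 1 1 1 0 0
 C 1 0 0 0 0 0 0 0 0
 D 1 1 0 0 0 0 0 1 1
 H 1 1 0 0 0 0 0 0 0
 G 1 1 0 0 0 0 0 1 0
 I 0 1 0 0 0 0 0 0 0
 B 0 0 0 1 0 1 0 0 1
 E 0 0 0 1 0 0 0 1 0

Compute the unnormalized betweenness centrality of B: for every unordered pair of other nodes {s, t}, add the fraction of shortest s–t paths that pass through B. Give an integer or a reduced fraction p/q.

4/3

Pairs whose geodesics pass through B — D–G: 1/3; G–E: 1.
All other pairs contribute 0.
Summing the contributions gives betweenness(B) = 4/3.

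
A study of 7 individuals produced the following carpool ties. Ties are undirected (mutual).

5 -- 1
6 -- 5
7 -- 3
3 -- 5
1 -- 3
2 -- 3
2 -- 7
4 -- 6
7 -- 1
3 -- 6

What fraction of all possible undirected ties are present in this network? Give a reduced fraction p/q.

There are 10 edges and 7 nodes, so the maximum possible is C(7,2) = 21.
Density = 10/21.

10/21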